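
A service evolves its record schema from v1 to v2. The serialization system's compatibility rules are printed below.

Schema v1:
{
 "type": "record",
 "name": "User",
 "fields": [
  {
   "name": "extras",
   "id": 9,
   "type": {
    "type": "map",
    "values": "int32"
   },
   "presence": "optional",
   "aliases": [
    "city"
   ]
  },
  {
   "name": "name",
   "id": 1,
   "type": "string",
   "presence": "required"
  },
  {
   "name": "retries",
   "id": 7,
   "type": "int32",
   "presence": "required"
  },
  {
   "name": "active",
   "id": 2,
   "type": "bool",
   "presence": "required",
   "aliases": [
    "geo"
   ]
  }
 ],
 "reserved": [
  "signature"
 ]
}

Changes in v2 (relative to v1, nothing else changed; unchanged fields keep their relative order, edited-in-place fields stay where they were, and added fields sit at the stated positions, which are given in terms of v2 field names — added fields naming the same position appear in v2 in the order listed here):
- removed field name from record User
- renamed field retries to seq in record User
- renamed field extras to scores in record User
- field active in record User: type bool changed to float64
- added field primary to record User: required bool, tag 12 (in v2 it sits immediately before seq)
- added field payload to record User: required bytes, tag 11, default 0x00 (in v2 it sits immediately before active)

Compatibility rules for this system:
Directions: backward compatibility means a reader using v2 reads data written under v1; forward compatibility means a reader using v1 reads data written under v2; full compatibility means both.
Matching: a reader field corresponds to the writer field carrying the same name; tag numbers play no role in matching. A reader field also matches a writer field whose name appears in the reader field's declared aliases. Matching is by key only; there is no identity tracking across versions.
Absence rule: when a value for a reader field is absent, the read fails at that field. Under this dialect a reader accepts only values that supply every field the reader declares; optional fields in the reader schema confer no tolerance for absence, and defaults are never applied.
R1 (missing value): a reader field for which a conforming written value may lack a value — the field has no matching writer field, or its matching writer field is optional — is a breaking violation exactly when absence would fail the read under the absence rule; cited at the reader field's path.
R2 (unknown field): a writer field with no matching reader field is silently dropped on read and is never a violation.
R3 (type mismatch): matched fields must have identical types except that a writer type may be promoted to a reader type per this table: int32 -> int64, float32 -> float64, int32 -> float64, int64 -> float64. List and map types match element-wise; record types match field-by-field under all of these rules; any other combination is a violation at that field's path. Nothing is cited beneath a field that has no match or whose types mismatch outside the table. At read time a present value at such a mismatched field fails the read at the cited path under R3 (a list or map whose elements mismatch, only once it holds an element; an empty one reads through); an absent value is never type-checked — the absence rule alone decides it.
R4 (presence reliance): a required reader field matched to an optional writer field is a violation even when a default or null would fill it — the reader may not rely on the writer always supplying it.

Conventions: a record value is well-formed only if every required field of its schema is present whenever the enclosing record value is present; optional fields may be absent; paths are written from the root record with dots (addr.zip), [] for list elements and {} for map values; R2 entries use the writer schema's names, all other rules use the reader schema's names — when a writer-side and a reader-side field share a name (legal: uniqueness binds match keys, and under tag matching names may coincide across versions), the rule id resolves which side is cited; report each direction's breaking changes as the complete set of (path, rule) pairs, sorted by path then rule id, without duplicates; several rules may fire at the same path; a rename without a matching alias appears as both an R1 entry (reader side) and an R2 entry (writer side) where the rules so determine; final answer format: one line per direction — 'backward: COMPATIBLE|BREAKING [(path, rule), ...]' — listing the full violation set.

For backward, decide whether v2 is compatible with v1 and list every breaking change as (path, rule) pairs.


the writer's type comes first in each User pair
backward on User — v2 reading data written by v1:
  scores has no writer counterpart
  primary has no writer counterpart
  seq has no writer counterpart
  payload has no writer counterpart
  active: paired with writer active (bool -> float64; writer required)
  extras (writer side), unknown to reader
  name (writer side), unknown to reader
  retries (writer side), unknown to reader
  breaking: (active, R3)
  breaking: (payload, R1)
  breaking: (primary, R1)
  breaking: (scores, R1)
  breaking: (seq, R1)
  backward on User therefore BREAKING (5)
the other User changes do not affect what is asked:
  removed field name from record User -> its effect on User is confined to the forward direction, not asked

backward: BREAKING [(active, R3), (payload, R1), (primary, R1), (scores, R1), (seq, R1)]


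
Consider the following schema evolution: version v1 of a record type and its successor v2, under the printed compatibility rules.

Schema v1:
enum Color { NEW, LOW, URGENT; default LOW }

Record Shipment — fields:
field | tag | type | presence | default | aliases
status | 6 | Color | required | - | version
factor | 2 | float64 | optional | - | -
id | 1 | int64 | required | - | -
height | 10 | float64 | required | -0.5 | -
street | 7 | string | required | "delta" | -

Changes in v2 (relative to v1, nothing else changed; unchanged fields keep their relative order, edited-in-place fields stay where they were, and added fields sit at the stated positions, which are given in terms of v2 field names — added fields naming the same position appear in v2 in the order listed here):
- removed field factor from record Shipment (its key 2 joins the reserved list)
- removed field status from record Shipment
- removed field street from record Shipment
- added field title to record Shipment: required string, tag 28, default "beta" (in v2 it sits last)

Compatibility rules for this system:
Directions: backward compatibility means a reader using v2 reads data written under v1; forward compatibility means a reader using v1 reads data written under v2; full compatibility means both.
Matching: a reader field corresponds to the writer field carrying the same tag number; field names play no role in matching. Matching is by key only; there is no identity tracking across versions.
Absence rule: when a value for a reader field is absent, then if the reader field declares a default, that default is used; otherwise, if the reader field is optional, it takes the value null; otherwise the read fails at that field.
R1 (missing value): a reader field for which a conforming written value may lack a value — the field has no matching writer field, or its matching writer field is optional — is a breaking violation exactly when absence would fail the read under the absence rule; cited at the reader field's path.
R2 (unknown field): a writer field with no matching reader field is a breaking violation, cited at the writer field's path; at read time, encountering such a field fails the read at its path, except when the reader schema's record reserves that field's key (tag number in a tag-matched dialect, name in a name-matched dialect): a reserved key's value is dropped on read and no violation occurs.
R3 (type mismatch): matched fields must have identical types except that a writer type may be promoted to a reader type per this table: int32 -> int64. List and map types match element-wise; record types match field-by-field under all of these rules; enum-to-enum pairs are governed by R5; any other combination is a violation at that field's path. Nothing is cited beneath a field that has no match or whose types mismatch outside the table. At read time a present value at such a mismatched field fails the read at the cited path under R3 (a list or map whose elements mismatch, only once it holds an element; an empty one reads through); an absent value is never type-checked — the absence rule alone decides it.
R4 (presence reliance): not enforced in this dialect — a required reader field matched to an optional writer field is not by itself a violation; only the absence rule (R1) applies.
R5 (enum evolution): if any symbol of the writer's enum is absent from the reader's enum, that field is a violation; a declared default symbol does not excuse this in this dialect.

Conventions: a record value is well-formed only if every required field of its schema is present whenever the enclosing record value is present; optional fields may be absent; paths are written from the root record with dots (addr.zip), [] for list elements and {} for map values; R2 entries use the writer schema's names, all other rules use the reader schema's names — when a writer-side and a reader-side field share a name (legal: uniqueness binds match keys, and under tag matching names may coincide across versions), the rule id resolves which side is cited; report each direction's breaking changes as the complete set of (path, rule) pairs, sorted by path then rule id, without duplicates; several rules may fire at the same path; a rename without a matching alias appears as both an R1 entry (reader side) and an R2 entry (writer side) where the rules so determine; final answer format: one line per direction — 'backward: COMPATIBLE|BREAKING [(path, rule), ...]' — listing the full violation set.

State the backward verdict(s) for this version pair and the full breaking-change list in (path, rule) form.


arrows below run writer -> reader for Shipment
backward on Shipment — v2 reading data written by v1:
  id: int64 -> int64, writer required; from id
  height: float64 -> float64, writer required; from height
  title has no writer counterpart
  status (writer side), unknown to reader
  factor (writer side), unknown to reader
  street (writer side), unknown to reader
  violation R2 at status
  violation R2 at street
  => 2 violation(s): backward is BREAKING for Shipment
the other Shipment changes do not affect what is asked:
  removed field factor from record Shipment (its key 2 joins the reserved list) -> fires no rule on Shipment, leaving the asked answer as it is
  added field title to record Shipment: required string, tag 28, default "beta" (in v2 it sits last) -> affects forward compatibility only, which is not asked

backward: BREAKING [(status, R2), (street, R2)]


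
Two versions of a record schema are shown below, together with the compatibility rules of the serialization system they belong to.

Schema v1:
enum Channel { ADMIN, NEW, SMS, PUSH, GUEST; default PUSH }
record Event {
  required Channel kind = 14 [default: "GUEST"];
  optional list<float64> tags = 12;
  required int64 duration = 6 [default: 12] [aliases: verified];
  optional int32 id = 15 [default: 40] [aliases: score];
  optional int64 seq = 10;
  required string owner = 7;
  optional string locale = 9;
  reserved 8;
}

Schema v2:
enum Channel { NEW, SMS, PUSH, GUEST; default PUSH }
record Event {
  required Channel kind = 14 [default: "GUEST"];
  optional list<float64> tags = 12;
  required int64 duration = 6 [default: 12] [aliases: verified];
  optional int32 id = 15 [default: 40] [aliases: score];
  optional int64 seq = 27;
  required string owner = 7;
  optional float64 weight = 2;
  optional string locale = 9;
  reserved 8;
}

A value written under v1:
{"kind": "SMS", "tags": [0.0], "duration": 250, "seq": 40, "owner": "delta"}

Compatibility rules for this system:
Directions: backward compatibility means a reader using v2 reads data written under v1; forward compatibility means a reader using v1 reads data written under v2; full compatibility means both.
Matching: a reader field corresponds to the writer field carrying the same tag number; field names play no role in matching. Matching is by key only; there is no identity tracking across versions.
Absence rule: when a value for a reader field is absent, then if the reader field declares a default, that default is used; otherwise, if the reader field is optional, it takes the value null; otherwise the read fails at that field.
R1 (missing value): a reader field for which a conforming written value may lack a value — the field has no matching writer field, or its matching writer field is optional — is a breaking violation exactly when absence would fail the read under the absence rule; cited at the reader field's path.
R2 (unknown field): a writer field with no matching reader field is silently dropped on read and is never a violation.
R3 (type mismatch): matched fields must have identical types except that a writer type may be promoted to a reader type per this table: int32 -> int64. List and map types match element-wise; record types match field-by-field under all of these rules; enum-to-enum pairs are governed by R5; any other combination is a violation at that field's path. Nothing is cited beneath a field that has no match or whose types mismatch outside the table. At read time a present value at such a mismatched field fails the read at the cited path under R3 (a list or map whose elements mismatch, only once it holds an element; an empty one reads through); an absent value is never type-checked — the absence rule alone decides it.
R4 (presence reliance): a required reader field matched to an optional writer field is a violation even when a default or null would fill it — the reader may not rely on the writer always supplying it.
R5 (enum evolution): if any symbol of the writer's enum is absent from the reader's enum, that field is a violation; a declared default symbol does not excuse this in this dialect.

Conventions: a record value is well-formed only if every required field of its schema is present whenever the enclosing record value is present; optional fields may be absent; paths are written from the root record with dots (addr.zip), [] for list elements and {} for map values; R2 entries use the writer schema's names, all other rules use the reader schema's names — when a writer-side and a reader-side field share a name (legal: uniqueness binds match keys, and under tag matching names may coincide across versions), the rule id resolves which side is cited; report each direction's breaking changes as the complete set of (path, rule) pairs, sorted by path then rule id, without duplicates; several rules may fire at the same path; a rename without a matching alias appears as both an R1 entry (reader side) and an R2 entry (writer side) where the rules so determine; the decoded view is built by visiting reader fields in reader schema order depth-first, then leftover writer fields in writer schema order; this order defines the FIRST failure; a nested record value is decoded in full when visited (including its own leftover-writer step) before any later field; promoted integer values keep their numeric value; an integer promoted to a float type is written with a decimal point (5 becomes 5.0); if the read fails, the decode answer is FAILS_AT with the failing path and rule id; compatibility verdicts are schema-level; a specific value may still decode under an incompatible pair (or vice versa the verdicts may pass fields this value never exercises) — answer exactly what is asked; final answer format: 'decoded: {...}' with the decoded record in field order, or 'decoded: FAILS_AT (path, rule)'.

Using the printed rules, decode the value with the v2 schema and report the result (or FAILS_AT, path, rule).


decoded: {"kind": "SMS", "tags": [0.0], "duration": 250, "id": 40, "seq": null, "owner": "delta", "weight": null, "locale": null}

each type pair in Event: writer, then reader
decode walk for Event under reader schema v2:
  kind := "SMS"
  tags := [0.0]
  duration := 250
  id := 40 (absent -> default)
  seq := null (absent, optional -> null)
  owner := "delta"
  weight := null (absent, optional -> null)
  locale := null (absent, optional -> null)
  writer seq: unknown -> dropped
  => decoded: {"kind": "SMS", "tags": [0.0], "duration": 250, "id": 40, "seq": null, "owner": "delta", "weight": null, "locale": null}
the other Event changes do not affect what is asked:
  enum Channel (field kind in record Event): symbol ADMIN removed -> schema-level compatibility only; this Event value's decode is unchanged


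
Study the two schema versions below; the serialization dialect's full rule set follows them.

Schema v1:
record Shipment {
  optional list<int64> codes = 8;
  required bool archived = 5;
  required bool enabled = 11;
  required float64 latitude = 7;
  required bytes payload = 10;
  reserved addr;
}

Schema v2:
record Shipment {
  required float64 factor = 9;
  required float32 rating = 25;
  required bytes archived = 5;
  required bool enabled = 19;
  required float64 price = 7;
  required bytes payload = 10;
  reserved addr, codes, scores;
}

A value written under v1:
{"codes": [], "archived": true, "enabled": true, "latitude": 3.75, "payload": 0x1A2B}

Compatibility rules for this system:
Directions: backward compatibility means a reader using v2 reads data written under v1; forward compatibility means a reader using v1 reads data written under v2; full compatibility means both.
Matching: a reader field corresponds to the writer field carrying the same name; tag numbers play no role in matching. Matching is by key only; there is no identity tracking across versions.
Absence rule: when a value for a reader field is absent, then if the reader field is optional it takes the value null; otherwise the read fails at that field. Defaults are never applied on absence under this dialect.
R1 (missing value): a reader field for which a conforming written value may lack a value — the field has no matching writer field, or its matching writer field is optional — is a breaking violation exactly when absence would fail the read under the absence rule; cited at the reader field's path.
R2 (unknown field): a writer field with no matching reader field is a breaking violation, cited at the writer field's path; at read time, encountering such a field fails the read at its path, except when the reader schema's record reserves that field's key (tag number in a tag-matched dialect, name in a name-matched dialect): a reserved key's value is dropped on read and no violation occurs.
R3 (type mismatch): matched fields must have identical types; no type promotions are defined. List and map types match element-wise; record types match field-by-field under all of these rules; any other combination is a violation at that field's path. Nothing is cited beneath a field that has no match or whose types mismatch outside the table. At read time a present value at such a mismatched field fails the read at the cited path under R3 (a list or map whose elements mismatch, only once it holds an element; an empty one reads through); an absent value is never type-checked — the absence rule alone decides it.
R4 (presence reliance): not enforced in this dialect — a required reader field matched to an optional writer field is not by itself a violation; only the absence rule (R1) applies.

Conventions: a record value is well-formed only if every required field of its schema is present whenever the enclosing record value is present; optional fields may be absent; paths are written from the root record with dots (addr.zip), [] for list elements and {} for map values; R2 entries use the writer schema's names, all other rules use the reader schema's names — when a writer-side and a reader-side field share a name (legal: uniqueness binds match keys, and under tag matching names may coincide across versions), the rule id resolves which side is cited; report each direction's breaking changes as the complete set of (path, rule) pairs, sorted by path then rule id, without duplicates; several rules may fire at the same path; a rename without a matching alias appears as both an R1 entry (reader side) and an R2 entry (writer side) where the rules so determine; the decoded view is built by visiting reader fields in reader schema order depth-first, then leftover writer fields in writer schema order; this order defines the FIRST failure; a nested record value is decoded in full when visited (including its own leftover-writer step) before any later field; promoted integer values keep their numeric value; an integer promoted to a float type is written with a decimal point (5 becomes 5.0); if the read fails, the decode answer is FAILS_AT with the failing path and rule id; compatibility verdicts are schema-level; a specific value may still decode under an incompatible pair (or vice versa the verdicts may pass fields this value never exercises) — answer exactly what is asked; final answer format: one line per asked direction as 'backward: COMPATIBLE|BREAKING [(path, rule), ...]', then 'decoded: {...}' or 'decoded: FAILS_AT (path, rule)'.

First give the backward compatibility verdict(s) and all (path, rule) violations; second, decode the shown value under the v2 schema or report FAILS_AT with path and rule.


arrows below run writer -> reader for Shipment
backward for Shipment (reader v2, writer v1):
  factor has no writer counterpart
  rating has no writer counterpart
  archived: paired with writer archived (bool -> bytes; writer required)
  enabled: paired with writer enabled (bool -> bool; writer required)
  price has no writer counterpart
  payload: paired with writer payload (bytes -> bytes; writer required)
  writer codes: unknown to reader
  writer latitude: unknown to reader
  breaking: (archived, R3)
  breaking: (factor, R1)
  breaking: (latitude, R2)
  breaking: (price, R1)
  breaking: (rating, R1)
  => backward: BREAKING (5)
decode (reader v2):
  read fails at factor under R1 (no fill)
  => FAILS_AT (factor, R1)
diffs on Shipment not affecting the asked answer:
  removed field codes from record Shipment (its key "codes" joins the reserved list) -> no rule fires on it in Shipment's dialect; the asked verdict holds
  field enabled in record Shipment: tag 11 changed to 19 -> no rule fires on it in Shipment's dialect; the asked verdict holds

backward: BREAKING [(archived, R3), (factor, R1), (latitude, R2), (price, R1), (rating, R1)]; decoded: FAILS_AT (factor, R1)


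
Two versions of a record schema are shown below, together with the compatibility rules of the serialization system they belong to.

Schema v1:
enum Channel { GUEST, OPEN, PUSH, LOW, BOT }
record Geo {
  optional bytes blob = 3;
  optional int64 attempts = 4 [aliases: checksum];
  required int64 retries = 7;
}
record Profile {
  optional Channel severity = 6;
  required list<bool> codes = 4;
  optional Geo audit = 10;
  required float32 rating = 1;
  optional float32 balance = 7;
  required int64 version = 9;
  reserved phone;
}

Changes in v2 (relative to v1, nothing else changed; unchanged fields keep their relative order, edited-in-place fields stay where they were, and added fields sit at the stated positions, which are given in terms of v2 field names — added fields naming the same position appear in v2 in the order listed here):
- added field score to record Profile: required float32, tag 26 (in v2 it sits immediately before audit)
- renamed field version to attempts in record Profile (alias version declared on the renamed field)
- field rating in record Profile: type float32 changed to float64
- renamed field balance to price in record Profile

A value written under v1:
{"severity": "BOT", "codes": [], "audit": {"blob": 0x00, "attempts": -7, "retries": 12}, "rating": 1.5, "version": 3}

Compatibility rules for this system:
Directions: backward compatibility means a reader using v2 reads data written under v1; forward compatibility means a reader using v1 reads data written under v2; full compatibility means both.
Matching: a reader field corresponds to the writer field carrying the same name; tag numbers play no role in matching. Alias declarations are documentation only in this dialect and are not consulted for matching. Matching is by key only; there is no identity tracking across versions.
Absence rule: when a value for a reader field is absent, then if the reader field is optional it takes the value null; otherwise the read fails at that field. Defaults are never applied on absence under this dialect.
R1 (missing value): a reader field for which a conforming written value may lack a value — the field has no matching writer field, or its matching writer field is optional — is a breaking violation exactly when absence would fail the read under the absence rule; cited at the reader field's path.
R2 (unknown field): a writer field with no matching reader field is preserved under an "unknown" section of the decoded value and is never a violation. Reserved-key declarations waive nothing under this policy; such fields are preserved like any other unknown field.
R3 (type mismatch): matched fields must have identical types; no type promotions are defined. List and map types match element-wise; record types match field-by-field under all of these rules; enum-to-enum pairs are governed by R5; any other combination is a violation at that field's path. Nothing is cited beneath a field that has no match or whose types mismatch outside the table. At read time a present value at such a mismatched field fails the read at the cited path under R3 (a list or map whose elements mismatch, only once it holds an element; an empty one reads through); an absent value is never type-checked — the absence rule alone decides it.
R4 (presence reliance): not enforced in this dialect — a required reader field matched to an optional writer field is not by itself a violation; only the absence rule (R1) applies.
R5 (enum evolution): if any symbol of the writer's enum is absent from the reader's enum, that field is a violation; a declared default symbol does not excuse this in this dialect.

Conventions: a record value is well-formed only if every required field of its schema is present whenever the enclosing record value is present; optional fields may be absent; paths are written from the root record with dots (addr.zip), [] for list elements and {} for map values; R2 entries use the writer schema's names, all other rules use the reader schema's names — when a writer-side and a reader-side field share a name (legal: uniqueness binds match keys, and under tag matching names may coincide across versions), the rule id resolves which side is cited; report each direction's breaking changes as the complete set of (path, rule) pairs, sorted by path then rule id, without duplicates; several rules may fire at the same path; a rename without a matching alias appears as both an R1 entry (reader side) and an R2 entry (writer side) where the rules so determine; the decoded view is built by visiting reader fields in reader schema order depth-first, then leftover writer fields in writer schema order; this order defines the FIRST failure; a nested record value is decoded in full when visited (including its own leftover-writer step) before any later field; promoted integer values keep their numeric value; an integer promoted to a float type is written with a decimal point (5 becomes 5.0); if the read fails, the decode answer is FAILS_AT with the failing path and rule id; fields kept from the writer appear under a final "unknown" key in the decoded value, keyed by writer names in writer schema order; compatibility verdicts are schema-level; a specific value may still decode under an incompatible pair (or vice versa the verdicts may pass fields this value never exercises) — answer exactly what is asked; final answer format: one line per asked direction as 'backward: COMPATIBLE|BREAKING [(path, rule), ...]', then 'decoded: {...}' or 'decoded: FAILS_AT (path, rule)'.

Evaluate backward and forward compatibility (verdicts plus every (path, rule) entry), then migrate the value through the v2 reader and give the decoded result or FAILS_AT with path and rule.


backward: BREAKING [(attempts, R1), (rating, R3), (score, R1)]; forward: BREAKING [(rating, R3), (version, R1)]; decoded: FAILS_AT (score, R1)

each type pair in Profile: writer, then reader
backward on Profile — v2 reading data written by v1:
  Channel -> Channel, writer optional: severity aligns to severity
  list<bool> -> list<bool>, writer required: codes aligns to codes
  no writer field matches reader score
  Geo -> Geo, writer optional: audit aligns to audit
  float32 -> float64, writer required: rating aligns to rating
  no writer field matches reader price
  no writer field matches reader attempts
  writer balance: unknown to reader
  writer version: unknown to reader
  bytes -> bytes, writer optional: audit.blob aligns to audit.blob
  int64 -> int64, writer optional: audit.attempts aligns to audit.attempts
  int64 -> int64, writer required: audit.retries aligns to audit.retries
  rule R1 violated at attempts
  rule R3 violated at rating
  rule R1 violated at score
  => 3 violation(s): backward is BREAKING for Profile
forward on Profile — v1 reading data written by v2:
  Channel -> Channel, writer optional: severity aligns to severity
  list<bool> -> list<bool>, writer required: codes aligns to codes
  Geo -> Geo, writer optional: audit aligns to audit
  float64 -> float32, writer required: rating aligns to rating
  no writer field matches reader balance
  no writer field matches reader version
  writer score: unknown to reader
  writer price: unknown to reader
  writer attempts: unknown to reader
  bytes -> bytes, writer optional: audit.blob aligns to audit.blob
  int64 -> int64, writer optional: audit.attempts aligns to audit.attempts
  int64 -> int64, writer required: audit.retries aligns to audit.retries
  rule R3 violated at rating
  rule R1 violated at version
  => 2 violation(s): forward is BREAKING for Profile
decoding the Profile value with the v2 reader:
  severity := "BOT"
  codes := []
  read fails at score under R1 (no fill)
  => FAILS_AT (score, R1)


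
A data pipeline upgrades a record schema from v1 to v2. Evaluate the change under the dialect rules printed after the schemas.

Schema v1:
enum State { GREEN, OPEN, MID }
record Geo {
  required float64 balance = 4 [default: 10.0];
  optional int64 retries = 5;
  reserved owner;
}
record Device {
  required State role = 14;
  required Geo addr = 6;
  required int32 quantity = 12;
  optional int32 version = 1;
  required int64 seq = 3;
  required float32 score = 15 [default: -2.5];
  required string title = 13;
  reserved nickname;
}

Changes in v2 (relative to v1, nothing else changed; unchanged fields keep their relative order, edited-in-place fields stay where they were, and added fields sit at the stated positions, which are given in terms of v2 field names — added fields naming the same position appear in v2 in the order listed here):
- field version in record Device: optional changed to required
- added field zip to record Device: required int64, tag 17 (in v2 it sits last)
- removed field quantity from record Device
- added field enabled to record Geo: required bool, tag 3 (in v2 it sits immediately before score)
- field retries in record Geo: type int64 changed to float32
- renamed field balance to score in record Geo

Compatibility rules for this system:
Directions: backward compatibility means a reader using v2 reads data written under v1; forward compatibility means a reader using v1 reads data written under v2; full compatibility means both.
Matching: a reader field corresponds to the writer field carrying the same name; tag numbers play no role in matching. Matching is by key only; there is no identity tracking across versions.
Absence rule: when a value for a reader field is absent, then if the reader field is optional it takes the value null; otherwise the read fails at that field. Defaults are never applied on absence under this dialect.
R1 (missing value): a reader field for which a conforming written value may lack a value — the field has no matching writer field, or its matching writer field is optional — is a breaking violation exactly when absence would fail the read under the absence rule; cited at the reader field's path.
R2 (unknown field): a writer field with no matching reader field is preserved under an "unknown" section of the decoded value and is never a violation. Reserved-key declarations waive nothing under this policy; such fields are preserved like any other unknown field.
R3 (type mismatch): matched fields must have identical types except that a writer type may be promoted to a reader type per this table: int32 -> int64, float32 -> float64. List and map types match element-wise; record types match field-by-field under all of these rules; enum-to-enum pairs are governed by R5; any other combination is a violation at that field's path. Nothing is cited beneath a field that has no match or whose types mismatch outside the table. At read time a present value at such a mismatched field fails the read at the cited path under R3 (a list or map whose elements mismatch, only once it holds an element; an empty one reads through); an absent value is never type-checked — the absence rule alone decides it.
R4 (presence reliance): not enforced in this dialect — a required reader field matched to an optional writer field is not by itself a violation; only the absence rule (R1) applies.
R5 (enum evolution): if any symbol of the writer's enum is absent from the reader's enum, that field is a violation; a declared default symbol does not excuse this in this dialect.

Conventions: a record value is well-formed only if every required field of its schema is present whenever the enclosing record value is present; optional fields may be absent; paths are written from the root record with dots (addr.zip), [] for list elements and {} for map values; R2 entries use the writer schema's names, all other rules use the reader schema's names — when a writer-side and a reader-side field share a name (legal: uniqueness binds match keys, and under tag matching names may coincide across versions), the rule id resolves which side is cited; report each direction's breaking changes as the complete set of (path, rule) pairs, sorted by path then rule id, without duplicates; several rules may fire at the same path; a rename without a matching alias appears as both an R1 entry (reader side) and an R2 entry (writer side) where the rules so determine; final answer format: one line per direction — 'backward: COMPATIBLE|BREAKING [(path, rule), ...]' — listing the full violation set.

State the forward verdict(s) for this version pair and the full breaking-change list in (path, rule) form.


forward: BREAKING [(addr.balance, R1), (addr.retries, R3), (quantity, R1)]

the writer's type comes first in each Device pair
forward on Device — v1 reading data written by v2:
  State -> State, writer required: role aligns to role
  Geo -> Geo, writer required: addr aligns to addr
  quantity has no writer counterpart
  int32 -> int32, writer required: version aligns to version
  int64 -> int64, writer required: seq aligns to seq
  float32 -> float32, writer required: score aligns to score
  string -> string, writer required: title aligns to title
  zip (writer side), unknown to reader
  addr.balance has no writer counterpart
  float32 -> int64, writer optional: addr.retries aligns to addr.retries
  addr.enabled (writer side), unknown to reader
  addr.score (writer side), unknown to reader
  breaking: (addr.balance, R1)
  breaking: (addr.retries, R3)
  breaking: (quantity, R1)
  => forward: BREAKING (3)
diffs on Device not affecting the asked answer:
  field version in record Device: optional changed to required -> matters only for Device's backward compatibility — outside the asked direction
  added field enabled to record Geo: required bool, tag 3 (in v2 it sits immediately before score) -> matters only for Device's backward compatibility — outside the asked direction
  added field zip to record Device: required int64, tag 17 (in v2 it sits last) -> matters only for Device's backward compatibility — outside the asked direction


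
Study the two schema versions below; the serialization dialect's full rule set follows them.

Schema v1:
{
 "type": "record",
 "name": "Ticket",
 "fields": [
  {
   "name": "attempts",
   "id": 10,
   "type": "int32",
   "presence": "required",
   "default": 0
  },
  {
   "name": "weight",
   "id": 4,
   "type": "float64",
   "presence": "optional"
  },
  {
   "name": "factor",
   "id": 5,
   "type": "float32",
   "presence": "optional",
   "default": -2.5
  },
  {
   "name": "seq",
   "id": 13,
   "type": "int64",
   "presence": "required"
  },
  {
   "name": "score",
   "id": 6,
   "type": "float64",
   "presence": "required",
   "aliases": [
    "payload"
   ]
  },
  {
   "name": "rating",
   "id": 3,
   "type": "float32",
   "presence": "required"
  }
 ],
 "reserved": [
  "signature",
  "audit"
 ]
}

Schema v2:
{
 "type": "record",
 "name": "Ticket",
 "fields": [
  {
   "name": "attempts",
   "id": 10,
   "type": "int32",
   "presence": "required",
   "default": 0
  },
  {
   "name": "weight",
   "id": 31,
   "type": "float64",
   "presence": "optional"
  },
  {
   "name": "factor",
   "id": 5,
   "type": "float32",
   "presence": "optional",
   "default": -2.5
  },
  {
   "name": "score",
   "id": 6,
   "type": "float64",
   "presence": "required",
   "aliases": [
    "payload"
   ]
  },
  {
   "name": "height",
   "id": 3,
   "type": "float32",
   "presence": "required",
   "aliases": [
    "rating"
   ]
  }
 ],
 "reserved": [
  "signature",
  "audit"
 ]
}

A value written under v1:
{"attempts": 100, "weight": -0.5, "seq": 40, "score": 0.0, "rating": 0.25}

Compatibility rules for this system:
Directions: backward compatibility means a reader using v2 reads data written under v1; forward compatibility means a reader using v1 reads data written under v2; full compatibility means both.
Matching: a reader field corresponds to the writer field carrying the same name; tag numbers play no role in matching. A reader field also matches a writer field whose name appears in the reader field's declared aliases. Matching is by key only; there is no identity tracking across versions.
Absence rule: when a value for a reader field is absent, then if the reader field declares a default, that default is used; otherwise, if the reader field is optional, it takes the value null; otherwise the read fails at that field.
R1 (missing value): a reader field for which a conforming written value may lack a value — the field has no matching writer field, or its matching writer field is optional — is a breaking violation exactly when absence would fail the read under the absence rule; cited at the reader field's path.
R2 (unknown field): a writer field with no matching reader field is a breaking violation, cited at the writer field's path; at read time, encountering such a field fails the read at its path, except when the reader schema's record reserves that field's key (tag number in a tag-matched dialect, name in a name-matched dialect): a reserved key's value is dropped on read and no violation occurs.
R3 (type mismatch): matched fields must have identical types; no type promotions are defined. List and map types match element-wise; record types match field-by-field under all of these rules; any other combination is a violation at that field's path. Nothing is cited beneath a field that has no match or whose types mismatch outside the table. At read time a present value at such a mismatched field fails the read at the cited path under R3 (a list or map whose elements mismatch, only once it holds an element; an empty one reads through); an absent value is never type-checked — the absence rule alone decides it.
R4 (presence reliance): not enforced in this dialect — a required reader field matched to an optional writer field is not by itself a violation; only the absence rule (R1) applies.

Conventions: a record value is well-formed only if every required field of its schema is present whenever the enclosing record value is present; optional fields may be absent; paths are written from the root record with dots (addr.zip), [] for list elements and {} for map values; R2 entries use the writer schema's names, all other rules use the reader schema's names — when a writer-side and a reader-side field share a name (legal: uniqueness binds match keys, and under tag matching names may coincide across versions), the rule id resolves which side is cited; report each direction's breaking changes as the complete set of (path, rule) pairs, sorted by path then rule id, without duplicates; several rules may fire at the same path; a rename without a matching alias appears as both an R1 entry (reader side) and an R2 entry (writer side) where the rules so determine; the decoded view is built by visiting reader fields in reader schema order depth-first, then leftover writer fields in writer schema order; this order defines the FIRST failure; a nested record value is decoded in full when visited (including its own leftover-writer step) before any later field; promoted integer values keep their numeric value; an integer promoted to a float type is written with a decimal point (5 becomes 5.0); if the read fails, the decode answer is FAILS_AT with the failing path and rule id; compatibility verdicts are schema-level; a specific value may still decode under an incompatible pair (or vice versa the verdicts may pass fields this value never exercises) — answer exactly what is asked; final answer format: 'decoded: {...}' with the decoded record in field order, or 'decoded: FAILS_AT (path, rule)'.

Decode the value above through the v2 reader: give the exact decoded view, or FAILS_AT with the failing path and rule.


decoded: FAILS_AT (seq, R2)

each type pair in Ticket: writer, then reader
migrating the Ticket value to v2:
  attempts := 100
  weight := -0.5
  factor := -2.5 (no value, default fills)
  score := 0.0
  height := 0.25 (from writer rating)
  read fails at seq under R2 (unknown field)
  => FAILS_AT (seq, R2)
remaining Ticket differences; none change what is asked:
  field weight in record Ticket: tag 4 changed to 31 -> inert under this dialect — no rule fires on Ticket and the result does not move
  renamed field rating to height in record Ticket (alias rating declared on the renamed field) -> affects the rule determinations only; this particular Ticket value decodes identically
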